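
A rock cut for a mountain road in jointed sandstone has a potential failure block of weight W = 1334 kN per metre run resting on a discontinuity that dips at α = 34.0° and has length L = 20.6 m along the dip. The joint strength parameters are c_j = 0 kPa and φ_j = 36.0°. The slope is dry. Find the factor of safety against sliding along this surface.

Resolving the block weight along and normal to the plane and applying the Mohr–Coulomb strength on the joint:
N' = W cosα = 1334·cos34.0° = 1105.9 kN/m
Driving force T = W sinα = 1334·sin34.0° = 746.0 kN/m
Resisting force R = c_j·L + N'·tanφ_j = 0·20.6 + 1105.9·tan36.0° = 0.0 + 803.5 = 803.5 kN/m
FS = R / T = 803.5 / 746.0 = 1.077

FS = 1.08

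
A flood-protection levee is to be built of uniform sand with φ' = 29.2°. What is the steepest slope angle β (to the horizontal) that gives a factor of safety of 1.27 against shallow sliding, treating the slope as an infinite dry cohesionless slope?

For an infinite dry cohesionless slope FS = tanφ'/tanβ, so tanβ = tanφ' / FS.
tanβ = tan29.2° / 1.27 = 0.5589 / 1.27 = 0.4401
β = arctan(0.4401) = 23.75°

β = 23.8°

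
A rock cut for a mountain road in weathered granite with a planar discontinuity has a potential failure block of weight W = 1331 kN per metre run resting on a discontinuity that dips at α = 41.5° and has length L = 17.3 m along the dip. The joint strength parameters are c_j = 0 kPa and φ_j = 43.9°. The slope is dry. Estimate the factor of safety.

Resolving the block weight along and normal to the plane and applying the Mohr–Coulomb strength on the joint:
N' = W cosα = 1331·cos41.5° = 996.9 kN/m
Driving force T = W sinα = 1331·sin41.5° = 881.9 kN/m
Resisting force R = c_j·L + N'·tanφ_j = 0·17.3 + 996.9·tan43.9° = 0.0 + 959.3 = 959.3 kN/m
FS = R / T = 959.3 / 881.9 = 1.088

FS = 1.09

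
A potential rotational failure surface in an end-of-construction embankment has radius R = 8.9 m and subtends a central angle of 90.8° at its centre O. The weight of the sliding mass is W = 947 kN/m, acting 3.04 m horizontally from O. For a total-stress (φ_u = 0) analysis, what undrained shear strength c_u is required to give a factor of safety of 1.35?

c_u = 31.0 kPa

FS = c_u·L_a·R / (W·d), so c_u = FS·W·d / (L_a·R).
Arc length L_a = R·θ = 8.9·(90.8°·π/180) = 8.9·1.5848 = 14.10 m
c_u = 1.35·947·3.04 / (14.10·8.9) = 3886.5 / 125.53 = 30.96 kPa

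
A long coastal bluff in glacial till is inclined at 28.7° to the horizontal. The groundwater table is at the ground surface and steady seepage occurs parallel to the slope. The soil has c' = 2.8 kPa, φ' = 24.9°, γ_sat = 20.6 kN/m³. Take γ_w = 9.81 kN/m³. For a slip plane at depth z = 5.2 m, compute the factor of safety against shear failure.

With seepage parallel to the slope and the water table at the surface, the effective normal stress on the slip plane uses the buoyant unit weight γ' = γ_sat − γ_w while the driving shear stress uses γ_sat:
FS = [c' + γ' z cos²β tanφ'] / [γ_sat z sinβ cosβ]
γ' = 20.6 − 9.81 = 10.79 kN/m³
Numerator = 2.8 + 10.79·5.2·cos²28.7°·tan24.9° = 2.8 + 10.79·5.2·0.7694·0.4642 = 22.838 kPa
Denominator = 20.6·5.2·sin28.7°·cos28.7° = 20.6·5.2·0.4802·0.8771 = 45.122 kPa
FS = 22.838 / 45.122 = 0.506

FS = 0.51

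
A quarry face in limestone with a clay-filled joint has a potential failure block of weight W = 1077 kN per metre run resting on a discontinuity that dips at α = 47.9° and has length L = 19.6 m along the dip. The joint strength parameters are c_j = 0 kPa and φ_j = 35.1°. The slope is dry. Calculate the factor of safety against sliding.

FS = 0.64

Resolving the block weight along and normal to the plane and applying the Mohr–Coulomb strength on the joint:
N' = W cosα = 1077·cos47.9° = 722.0 kN/m
Driving force T = W sinα = 1077·sin47.9° = 799.1 kN/m
Resisting force R = c_j·L + N'·tanφ_j = 0·19.6 + 722.0·tan35.1° = 0.0 + 507.5 = 507.5 kN/m
FS = R / T = 507.5 / 799.1 = 0.635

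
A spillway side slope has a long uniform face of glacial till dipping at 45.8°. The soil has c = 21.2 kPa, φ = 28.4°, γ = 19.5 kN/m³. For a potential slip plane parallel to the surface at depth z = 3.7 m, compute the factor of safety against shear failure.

FS = 1.11

For an infinite slope with a slip plane parallel to the surface (no pore pressure): FS = [c + γz cos²β tanφ] / [γz sinβ cosβ].
γz = 19.5·3.7 = 72.15 kN/m²
Numerator = 21.2 + 72.15·cos²45.8°·tan28.4° = 21.2 + 72.15·0.4860·0.5407 = 40.161 kPa
Denominator = 72.15·sin45.8°·cos45.8° = 72.15·0.7169·0.6972 = 36.061 kPa
FS = 40.161 / 36.061 = 1.114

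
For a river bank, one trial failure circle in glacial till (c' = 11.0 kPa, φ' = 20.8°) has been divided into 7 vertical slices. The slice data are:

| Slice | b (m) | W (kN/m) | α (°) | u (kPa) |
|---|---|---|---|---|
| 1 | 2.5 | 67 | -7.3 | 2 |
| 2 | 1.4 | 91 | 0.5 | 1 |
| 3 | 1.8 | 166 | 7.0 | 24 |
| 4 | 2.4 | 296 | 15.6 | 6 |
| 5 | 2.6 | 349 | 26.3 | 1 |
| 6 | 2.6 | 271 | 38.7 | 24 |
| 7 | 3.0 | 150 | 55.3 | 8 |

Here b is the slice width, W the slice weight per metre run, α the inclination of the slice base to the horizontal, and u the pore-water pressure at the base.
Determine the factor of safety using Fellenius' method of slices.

Ordinary method of slices: FS = Σ[c'·Δl_i + (W_i cosα_i − u_i·Δl_i)·tanφ'] / Σ W_i sinα_i, with Δl_i = b_i / cosα_i.
Slice 1: Δl = 2.5/cos(-7.3°) = 2.520 m; N'_1 = 67·cos(-7.3°) − 2·2.520 = 61.4; c'Δl = 27.72; W sinα = -8.5
Slice 2: Δl = 1.4/cos0.5° = 1.400 m; N'_2 = 91·cos0.5° − 1·1.400 = 89.6; c'Δl = 15.40; W sinα = 0.8
Slice 3: Δl = 1.8/cos7.0° = 1.814 m; N'_3 = 166·cos7.0° − 24·1.814 = 121.2; c'Δl = 19.95; W sinα = 20.2
Slice 4: Δl = 2.4/cos15.6° = 2.492 m; N'_4 = 296·cos15.6° − 6·2.492 = 270.1; c'Δl = 27.41; W sinα = 79.6
Slice 5: Δl = 2.6/cos26.3° = 2.900 m; N'_5 = 349·cos26.3° − 1·2.900 = 310.0; c'Δl = 31.90; W sinα = 154.6
Slice 6: Δl = 2.6/cos38.7° = 3.331 m; N'_6 = 271·cos38.7° − 24·3.331 = 131.5; c'Δl = 36.65; W sinα = 169.4
Slice 7: Δl = 3.0/cos55.3° = 5.270 m; N'_7 = 150·cos55.3° − 8·5.270 = 43.2; c'Δl = 57.97; W sinα = 123.3
Σc'Δl = 217.0 kN/m; ΣN' = 1027.1 kN/m; ΣW sinα = 539.5 kN/m
Resisting = 217.0 + 1027.1·tan20.8° = 217.0 + 390.2 = 607.2 kN/m
FS = 607.2 / 539.5 = 1.125

FS = 1.13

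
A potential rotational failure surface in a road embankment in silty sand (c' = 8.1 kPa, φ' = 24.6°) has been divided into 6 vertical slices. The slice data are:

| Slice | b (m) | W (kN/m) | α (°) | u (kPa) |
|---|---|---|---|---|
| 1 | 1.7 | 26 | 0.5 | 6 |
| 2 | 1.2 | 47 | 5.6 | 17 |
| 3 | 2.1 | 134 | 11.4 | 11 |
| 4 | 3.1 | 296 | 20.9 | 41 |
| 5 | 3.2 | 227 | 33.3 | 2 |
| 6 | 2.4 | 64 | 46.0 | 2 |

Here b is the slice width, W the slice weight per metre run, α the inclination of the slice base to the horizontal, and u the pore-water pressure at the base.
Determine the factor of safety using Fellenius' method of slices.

Ordinary method of slices: FS = Σ[c'·Δl_i + (W_i cosα_i − u_i·Δl_i)·tanφ'] / Σ W_i sinα_i, with Δl_i = b_i / cosα_i.
Slice 1: Δl = 1.7/cos0.5° = 1.700 m; N'_1 = 26·cos0.5° − 6·1.700 = 15.8; c'Δl = 13.77; W sinα = 0.2
Slice 2: Δl = 1.2/cos5.6° = 1.206 m; N'_2 = 47·cos5.6° − 17·1.206 = 26.3; c'Δl = 9.77; W sinα = 4.6
Slice 3: Δl = 2.1/cos11.4° = 2.142 m; N'_3 = 134·cos11.4° − 11·2.142 = 107.8; c'Δl = 17.35; W sinα = 26.5
Slice 4: Δl = 3.1/cos20.9° = 3.318 m; N'_4 = 296·cos20.9° − 41·3.318 = 140.5; c'Δl = 26.88; W sinα = 105.6
Slice 5: Δl = 3.2/cos33.3° = 3.829 m; N'_5 = 227·cos33.3° − 2·3.829 = 182.1; c'Δl = 31.01; W sinα = 124.6
Slice 6: Δl = 2.4/cos46.0° = 3.455 m; N'_6 = 64·cos46.0° − 2·3.455 = 37.5; c'Δl = 27.98; W sinα = 46.0
Σc'Δl = 126.8 kN/m; ΣN' = 510.0 kN/m; ΣW sinα = 307.6 kN/m
Resisting = 126.8 + 510.0·tan24.6° = 126.8 + 233.5 = 360.2 kN/m
FS = 360.2 / 307.6 = 1.171

FS = 1.17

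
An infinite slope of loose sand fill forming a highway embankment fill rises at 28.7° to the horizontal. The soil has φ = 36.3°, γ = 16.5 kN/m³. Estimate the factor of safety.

FS = 1.34

For a dry cohesionless infinite slope the factor of safety is FS = tanφ / tanβ.
FS = tan36.3° / tan28.7° = 0.7346 / 0.5475 = 1.342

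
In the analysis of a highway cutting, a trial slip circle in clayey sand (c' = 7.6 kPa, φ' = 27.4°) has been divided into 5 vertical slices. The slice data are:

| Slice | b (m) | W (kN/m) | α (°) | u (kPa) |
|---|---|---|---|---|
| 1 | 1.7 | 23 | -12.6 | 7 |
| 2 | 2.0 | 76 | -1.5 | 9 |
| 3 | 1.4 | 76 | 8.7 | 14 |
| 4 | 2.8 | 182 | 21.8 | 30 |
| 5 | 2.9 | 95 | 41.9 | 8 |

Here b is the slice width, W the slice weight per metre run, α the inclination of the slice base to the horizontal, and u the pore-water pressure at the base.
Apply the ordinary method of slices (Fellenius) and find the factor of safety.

FS = 1.60

Ordinary method of slices: FS = Σ[c'·Δl_i + (W_i cosα_i − u_i·Δl_i)·tanφ'] / Σ W_i sinα_i, with Δl_i = b_i / cosα_i.
Slice 1: Δl = 1.7/cos(-12.6°) = 1.742 m; N'_1 = 23·cos(-12.6°) − 7·1.742 = 10.3; c'Δl = 13.24; W sinα = -5.0
Slice 2: Δl = 2.0/cos(-1.5°) = 2.001 m; N'_2 = 76·cos(-1.5°) − 9·2.001 = 58.0; c'Δl = 15.21; W sinα = -2.0
Slice 3: Δl = 1.4/cos8.7° = 1.416 m; N'_3 = 76·cos8.7° − 14·1.416 = 55.3; c'Δl = 10.76; W sinα = 11.5
Slice 4: Δl = 2.8/cos21.8° = 3.016 m; N'_4 = 182·cos21.8° − 30·3.016 = 78.5; c'Δl = 22.92; W sinα = 67.6
Slice 5: Δl = 2.9/cos41.9° = 3.896 m; N'_5 = 95·cos41.9° − 8·3.896 = 39.5; c'Δl = 29.61; W sinα = 63.4
Σc'Δl = 91.7 kN/m; ΣN' = 241.6 kN/m; ΣW sinα = 135.5 kN/m
Resisting = 91.7 + 241.6·tan27.4° = 91.7 + 125.2 = 217.0 kN/m
FS = 217.0 / 135.5 = 1.601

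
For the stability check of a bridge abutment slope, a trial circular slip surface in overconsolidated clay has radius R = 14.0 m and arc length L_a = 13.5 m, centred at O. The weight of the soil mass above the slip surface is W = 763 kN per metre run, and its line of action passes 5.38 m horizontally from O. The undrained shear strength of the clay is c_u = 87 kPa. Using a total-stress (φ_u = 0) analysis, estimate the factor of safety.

Taking moments about the centre O, the resisting moment is provided by the undrained shear strength acting along the arc:
M_R = c_u·L_a·R = 87·13.50·14.0 = 16443.0 kN·m/m
M_D = W·d = 763·5.38 = 4104.9 kN·m/m
FS = M_R / M_D = 16443.0 / 4104.9 = 4.006

FS = 4.01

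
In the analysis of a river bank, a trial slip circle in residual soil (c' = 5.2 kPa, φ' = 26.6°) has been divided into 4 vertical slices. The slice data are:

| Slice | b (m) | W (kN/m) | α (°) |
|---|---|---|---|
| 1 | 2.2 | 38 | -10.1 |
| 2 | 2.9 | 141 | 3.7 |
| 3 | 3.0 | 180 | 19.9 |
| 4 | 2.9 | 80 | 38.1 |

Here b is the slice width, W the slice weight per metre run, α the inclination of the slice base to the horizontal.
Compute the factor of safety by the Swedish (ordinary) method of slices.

Ordinary method of slices: FS = Σ[c'·Δl_i + (W_i cosα_i)·tanφ'] / Σ W_i sinα_i, with Δl_i = b_i / cosα_i.
Slice 1: Δl = 2.2/cos(-10.1°) = 2.235 m; N'_1 = 38·cos(-10.1°) = 37.4; c'Δl = 11.62; W sinα = -6.7
Slice 2: Δl = 2.9/cos3.7° = 2.906 m; N'_2 = 141·cos3.7° = 140.7; c'Δl = 15.11; W sinα = 9.1
Slice 3: Δl = 3.0/cos19.9° = 3.191 m; N'_3 = 180·cos19.9° = 169.3; c'Δl = 16.59; W sinα = 61.3
Slice 4: Δl = 2.9/cos38.1° = 3.685 m; N'_4 = 80·cos38.1° = 63.0; c'Δl = 19.16; W sinα = 49.4
Σc'Δl = 62.5 kN/m; ΣN' = 410.3 kN/m; ΣW sinα = 113.1 kN/m
Resisting = 62.5 + 410.3·tan26.6° = 62.5 + 205.5 = 268.0 kN/m
FS = 268.0 / 113.1 = 2.370

FS = 2.37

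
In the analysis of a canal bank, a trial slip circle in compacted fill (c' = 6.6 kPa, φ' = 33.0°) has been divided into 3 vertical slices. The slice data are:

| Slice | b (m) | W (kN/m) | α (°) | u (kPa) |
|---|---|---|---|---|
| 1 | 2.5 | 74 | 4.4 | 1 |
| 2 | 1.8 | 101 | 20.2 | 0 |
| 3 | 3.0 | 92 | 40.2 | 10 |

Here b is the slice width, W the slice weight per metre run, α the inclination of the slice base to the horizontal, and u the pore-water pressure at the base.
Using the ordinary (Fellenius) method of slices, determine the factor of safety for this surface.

FS = 1.83

Ordinary method of slices: FS = Σ[c'·Δl_i + (W_i cosα_i − u_i·Δl_i)·tanφ'] / Σ W_i sinα_i, with Δl_i = b_i / cosα_i.
Slice 1: Δl = 2.5/cos4.4° = 2.507 m; N'_1 = 74·cos4.4° − 1·2.507 = 71.3; c'Δl = 16.55; W sinα = 5.7
Slice 2: Δl = 1.8/cos20.2° = 1.918 m; N'_2 = 101·cos20.2° − 0·1.918 = 94.8; c'Δl = 12.66; W sinα = 34.9
Slice 3: Δl = 3.0/cos40.2° = 3.928 m; N'_3 = 92·cos40.2° − 10·3.928 = 31.0; c'Δl = 25.92; W sinα = 59.4
Σc'Δl = 55.1 kN/m; ΣN' = 197.1 kN/m; ΣW sinα = 99.9 kN/m
Resisting = 55.1 + 197.1·tan33.0° = 55.1 + 128.0 = 183.1 kN/m
FS = 183.1 / 99.9 = 1.832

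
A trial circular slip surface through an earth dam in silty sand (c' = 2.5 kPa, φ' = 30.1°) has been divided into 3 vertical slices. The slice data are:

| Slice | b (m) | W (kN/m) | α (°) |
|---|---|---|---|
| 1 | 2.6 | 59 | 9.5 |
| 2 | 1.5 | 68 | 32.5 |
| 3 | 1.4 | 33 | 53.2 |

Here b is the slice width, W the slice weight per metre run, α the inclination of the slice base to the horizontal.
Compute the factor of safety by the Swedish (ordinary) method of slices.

FS = 1.31

Ordinary method of slices: FS = Σ[c'·Δl_i + (W_i cosα_i)·tanφ'] / Σ W_i sinα_i, with Δl_i = b_i / cosα_i.
Slice 1: Δl = 2.6/cos9.5° = 2.636 m; N'_1 = 59·cos9.5° = 58.2; c'Δl = 6.59; W sinα = 9.7
Slice 2: Δl = 1.5/cos32.5° = 1.779 m; N'_2 = 68·cos32.5° = 57.4; c'Δl = 4.45; W sinα = 36.5
Slice 3: Δl = 1.4/cos53.2° = 2.337 m; N'_3 = 33·cos53.2° = 19.8; c'Δl = 5.84; W sinα = 26.4
Σc'Δl = 16.9 kN/m; ΣN' = 135.3 kN/m; ΣW sinα = 72.7 kN/m
Resisting = 16.9 + 135.3·tan30.1° = 16.9 + 78.4 = 95.3 kN/m
FS = 95.3 / 72.7 = 1.311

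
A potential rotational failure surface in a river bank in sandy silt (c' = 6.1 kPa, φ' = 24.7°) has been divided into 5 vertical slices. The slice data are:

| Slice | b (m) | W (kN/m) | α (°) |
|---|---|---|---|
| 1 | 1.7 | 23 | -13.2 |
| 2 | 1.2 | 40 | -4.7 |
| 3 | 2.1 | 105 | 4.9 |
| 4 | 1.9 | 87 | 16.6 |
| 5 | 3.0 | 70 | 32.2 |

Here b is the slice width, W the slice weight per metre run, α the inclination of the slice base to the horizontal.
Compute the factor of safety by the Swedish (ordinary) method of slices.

FS = 3.31

Ordinary method of slices: FS = Σ[c'·Δl_i + (W_i cosα_i)·tanφ'] / Σ W_i sinα_i, with Δl_i = b_i / cosα_i.
Slice 1: Δl = 1.7/cos(-13.2°) = 1.746 m; N'_1 = 23·cos(-13.2°) = 22.4; c'Δl = 10.65; W sinα = -5.3
Slice 2: Δl = 1.2/cos(-4.7°) = 1.204 m; N'_2 = 40·cos(-4.7°) = 39.9; c'Δl = 7.34; W sinα = -3.3
Slice 3: Δl = 2.1/cos4.9° = 2.108 m; N'_3 = 105·cos4.9° = 104.6; c'Δl = 12.86; W sinα = 9.0
Slice 4: Δl = 1.9/cos16.6° = 1.983 m; N'_4 = 87·cos16.6° = 83.4; c'Δl = 12.09; W sinα = 24.9
Slice 5: Δl = 3.0/cos32.2° = 3.545 m; N'_5 = 70·cos32.2° = 59.2; c'Δl = 21.63; W sinα = 37.3
Σc'Δl = 64.6 kN/m; ΣN' = 309.5 kN/m; ΣW sinα = 62.6 kN/m
Resisting = 64.6 + 309.5·tan24.7° = 64.6 + 142.3 = 206.9 kN/m
FS = 206.9 / 62.6 = 3.306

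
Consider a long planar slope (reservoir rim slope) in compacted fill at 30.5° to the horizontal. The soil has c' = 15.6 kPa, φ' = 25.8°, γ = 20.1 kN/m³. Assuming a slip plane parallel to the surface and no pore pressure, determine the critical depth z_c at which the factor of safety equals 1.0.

Setting FS = 1.00 in FS = [c' + γz cos²β tanφ'] / [γz sinβ cosβ] and solving for z:
z = c' / [γ cosβ (FS·sinβ − cosβ·tanφ')]
  = 15.6 / [20.1·cos30.5°·(1.00·sin30.5° − cos30.5°·tan25.8°)]
  = 15.6 / [20.1·0.8616·(1.00·0.5075 − 0.8616·0.4834)]
  = 15.6 / 1.5762 = 9.897 m

z_c = 9.90 m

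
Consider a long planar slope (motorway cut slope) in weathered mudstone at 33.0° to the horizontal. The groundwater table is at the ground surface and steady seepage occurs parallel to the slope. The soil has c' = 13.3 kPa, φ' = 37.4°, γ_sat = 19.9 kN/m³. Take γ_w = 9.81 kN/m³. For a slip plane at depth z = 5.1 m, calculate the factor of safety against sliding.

FS = 0.88

With seepage parallel to the slope and the water table at the surface, the effective normal stress on the slip plane uses the buoyant unit weight γ' = γ_sat − γ_w while the driving shear stress uses γ_sat:
FS = [c' + γ' z cos²β tanφ'] / [γ_sat z sinβ cosβ]
γ' = 19.9 − 9.81 = 10.09 kN/m³
Numerator = 13.3 + 10.09·5.1·cos²33.0°·tan37.4° = 13.3 + 10.09·5.1·0.7034·0.7646 = 40.973 kPa
Denominator = 19.9·5.1·sin33.0°·cos33.0° = 19.9·5.1·0.5446·0.8387 = 46.358 kPa
FS = 40.973 / 46.358 = 0.884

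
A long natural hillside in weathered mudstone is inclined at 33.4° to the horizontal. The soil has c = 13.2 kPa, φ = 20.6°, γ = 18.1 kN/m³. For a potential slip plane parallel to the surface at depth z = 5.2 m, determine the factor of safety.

FS = 0.88

For an infinite slope with a slip plane parallel to the surface (no pore pressure): FS = [c + γz cos²β tanφ] / [γz sinβ cosβ].
γz = 18.1·5.2 = 94.12 kN/m²
Numerator = 13.2 + 94.12·cos²33.4°·tan20.6° = 13.2 + 94.12·0.6970·0.3759 = 37.857 kPa
Denominator = 94.12·sin33.4°·cos33.4° = 94.12·0.5505·0.8348 = 43.255 kPa
FS = 37.857 / 43.255 = 0.875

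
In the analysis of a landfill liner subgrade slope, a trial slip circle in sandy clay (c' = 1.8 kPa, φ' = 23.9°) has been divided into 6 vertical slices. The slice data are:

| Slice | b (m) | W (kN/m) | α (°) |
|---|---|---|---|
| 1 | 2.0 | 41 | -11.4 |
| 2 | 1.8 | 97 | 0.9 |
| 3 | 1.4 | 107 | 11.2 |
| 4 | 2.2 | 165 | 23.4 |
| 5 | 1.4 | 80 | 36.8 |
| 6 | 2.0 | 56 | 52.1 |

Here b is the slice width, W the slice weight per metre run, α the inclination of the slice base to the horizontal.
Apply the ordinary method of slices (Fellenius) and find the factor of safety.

FS = 1.40

Ordinary method of slices: FS = Σ[c'·Δl_i + (W_i cosα_i)·tanφ'] / Σ W_i sinα_i, with Δl_i = b_i / cosα_i.
Slice 1: Δl = 2.0/cos(-11.4°) = 2.040 m; N'_1 = 41·cos(-11.4°) = 40.2; c'Δl = 3.67; W sinα = -8.1
Slice 2: Δl = 1.8/cos0.9° = 1.800 m; N'_2 = 97·cos0.9° = 97.0; c'Δl = 3.24; W sinα = 1.5
Slice 3: Δl = 1.4/cos11.2° = 1.427 m; N'_3 = 107·cos11.2° = 105.0; c'Δl = 2.57; W sinα = 20.8
Slice 4: Δl = 2.2/cos23.4° = 2.397 m; N'_4 = 165·cos23.4° = 151.4; c'Δl = 4.31; W sinα = 65.5
Slice 5: Δl = 1.4/cos36.8° = 1.748 m; N'_5 = 80·cos36.8° = 64.1; c'Δl = 3.15; W sinα = 47.9
Slice 6: Δl = 2.0/cos52.1° = 3.256 m; N'_6 = 56·cos52.1° = 34.4; c'Δl = 5.86; W sinα = 44.2
Σc'Δl = 22.8 kN/m; ΣN' = 492.0 kN/m; ΣW sinα = 171.8 kN/m
Resisting = 22.8 + 492.0·tan23.9° = 22.8 + 218.0 = 240.8 kN/m
FS = 240.8 / 171.8 = 1.402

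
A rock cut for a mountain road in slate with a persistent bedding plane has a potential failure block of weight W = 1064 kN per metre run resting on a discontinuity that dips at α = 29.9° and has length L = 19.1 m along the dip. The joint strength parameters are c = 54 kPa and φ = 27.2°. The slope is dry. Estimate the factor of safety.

Resolving the block weight along and normal to the plane and applying the Mohr–Coulomb strength on the joint:
N' = W cosα = 1064·cos29.9° = 922.4 kN/m
Driving force T = W sinα = 1064·sin29.9° = 530.4 kN/m
Resisting force R = c·L + N'·tanφ = 54·19.1 + 922.4·tan27.2° = 1031.4 + 474.0 = 1505.4 kN/m
FS = R / T = 1505.4 / 530.4 = 2.838

FS = 2.84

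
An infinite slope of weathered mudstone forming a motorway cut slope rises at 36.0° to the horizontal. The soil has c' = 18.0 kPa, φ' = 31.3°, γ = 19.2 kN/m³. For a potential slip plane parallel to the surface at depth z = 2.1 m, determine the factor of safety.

For an infinite slope with a slip plane parallel to the surface (no pore pressure): FS = [c' + γz cos²β tanφ'] / [γz sinβ cosβ].
γz = 19.2·2.1 = 40.32 kN/m²
Numerator = 18.0 + 40.32·cos²36.0°·tan31.3° = 18.0 + 40.32·0.6545·0.6080 = 34.045 kPa
Denominator = 40.32·sin36.0°·cos36.0° = 40.32·0.5878·0.8090 = 19.173 kPa
FS = 34.045 / 19.173 = 1.776

FS = 1.78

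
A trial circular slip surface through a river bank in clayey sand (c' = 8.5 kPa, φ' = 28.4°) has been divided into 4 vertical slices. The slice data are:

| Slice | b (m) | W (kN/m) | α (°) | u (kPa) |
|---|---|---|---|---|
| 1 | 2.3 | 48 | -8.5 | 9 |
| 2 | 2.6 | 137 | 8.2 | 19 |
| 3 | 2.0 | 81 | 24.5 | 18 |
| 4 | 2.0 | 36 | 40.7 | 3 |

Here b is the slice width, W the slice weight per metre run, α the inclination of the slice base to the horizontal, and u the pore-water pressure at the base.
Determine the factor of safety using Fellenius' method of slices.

FS = 2.49

Ordinary method of slices: FS = Σ[c'·Δl_i + (W_i cosα_i − u_i·Δl_i)·tanφ'] / Σ W_i sinα_i, with Δl_i = b_i / cosα_i.
Slice 1: Δl = 2.3/cos(-8.5°) = 2.326 m; N'_1 = 48·cos(-8.5°) − 9·2.326 = 26.5; c'Δl = 19.77; W sinα = -7.1
Slice 2: Δl = 2.6/cos8.2° = 2.627 m; N'_2 = 137·cos8.2° − 19·2.627 = 85.7; c'Δl = 22.33; W sinα = 19.5
Slice 3: Δl = 2.0/cos24.5° = 2.198 m; N'_3 = 81·cos24.5° − 18·2.198 = 34.1; c'Δl = 18.68; W sinα = 33.6
Slice 4: Δl = 2.0/cos40.7° = 2.638 m; N'_4 = 36·cos40.7° − 3·2.638 = 19.4; c'Δl = 22.42; W sinα = 23.5
Σc'Δl = 83.2 kN/m; ΣN' = 165.8 kN/m; ΣW sinα = 69.5 kN/m
Resisting = 83.2 + 165.8·tan28.4° = 83.2 + 89.6 = 172.8 kN/m
FS = 172.8 / 69.5 = 2.486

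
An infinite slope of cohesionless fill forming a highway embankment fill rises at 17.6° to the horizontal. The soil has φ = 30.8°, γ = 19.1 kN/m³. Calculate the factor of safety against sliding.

For a dry cohesionless infinite slope the factor of safety is FS = tanφ / tanβ.
FS = tan30.8° / tan17.6° = 0.5961 / 0.3172 = 1.879

FS = 1.88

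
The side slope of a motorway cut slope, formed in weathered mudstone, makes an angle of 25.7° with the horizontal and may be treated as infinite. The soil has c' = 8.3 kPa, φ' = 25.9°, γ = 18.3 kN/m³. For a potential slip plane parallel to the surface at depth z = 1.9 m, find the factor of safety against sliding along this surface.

For an infinite slope with a slip plane parallel to the surface (no pore pressure): FS = [c' + γz cos²β tanφ'] / [γz sinβ cosβ].
γz = 18.3·1.9 = 34.77 kN/m²
Numerator = 8.3 + 34.77·cos²25.7°·tan25.9° = 8.3 + 34.77·0.8119·0.4856 = 22.008 kPa
Denominator = 34.77·sin25.7°·cos25.7° = 34.77·0.4337·0.9011 = 13.587 kPa
FS = 22.008 / 13.587 = 1.620

FS = 1.62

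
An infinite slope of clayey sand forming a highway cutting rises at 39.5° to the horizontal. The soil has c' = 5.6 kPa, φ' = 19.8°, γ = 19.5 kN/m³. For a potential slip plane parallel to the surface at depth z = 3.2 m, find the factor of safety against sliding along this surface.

FS = 0.62

For an infinite slope with a slip plane parallel to the surface (no pore pressure): FS = [c' + γz cos²β tanφ'] / [γz sinβ cosβ].
γz = 19.5·3.2 = 62.40 kN/m²
Numerator = 5.6 + 62.40·cos²39.5°·tan19.8° = 5.6 + 62.40·0.5954·0.3600 = 18.976 kPa
Denominator = 62.40·sin39.5°·cos39.5° = 62.40·0.6361·0.7716 = 30.627 kPa
FS = 18.976 / 30.627 = 0.620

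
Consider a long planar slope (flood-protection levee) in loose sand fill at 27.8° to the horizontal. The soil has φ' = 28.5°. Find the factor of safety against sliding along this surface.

For a dry cohesionless infinite slope the factor of safety is FS = tanφ' / tanβ.
FS = tan28.5° / tan27.8° = 0.5430 / 0.5272 = 1.030

FS = 1.03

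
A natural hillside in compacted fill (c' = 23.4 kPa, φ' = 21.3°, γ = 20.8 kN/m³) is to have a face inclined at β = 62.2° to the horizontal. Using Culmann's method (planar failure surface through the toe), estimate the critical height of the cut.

H_c = 15.19 m

Culmann's analysis gives the critical failure plane at α_cr = (β + φ')/2 = (62.2 + 21.3)/2 = 41.8°, and the critical height
H_c = (4c'/γ) · sinβ cosφ' / [1 − cos(β − φ')]
    = (4·23.4/20.8) · sin62.2°·cos21.3° / [1 − cos(40.9°)]
    = 4.500 · 0.8846·0.9317 / [1 − 0.7559]
    = 4.500 · 0.8242 / 0.2441
    = 15.19 m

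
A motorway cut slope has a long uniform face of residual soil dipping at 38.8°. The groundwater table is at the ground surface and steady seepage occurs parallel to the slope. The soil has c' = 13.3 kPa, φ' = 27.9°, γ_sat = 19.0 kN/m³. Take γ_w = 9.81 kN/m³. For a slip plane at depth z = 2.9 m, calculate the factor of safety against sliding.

With seepage parallel to the slope and the water table at the surface, the effective normal stress on the slip plane uses the buoyant unit weight γ' = γ_sat − γ_w while the driving shear stress uses γ_sat:
FS = [c' + γ' z cos²β tanφ'] / [γ_sat z sinβ cosβ]
γ' = 19.0 − 9.81 = 9.19 kN/m³
Numerator = 13.3 + 9.19·2.9·cos²38.8°·tan27.9° = 13.3 + 9.19·2.9·0.6074·0.5295 = 21.871 kPa
Denominator = 19.0·2.9·sin38.8°·cos38.8° = 19.0·2.9·0.6266·0.7793 = 26.907 kPa
FS = 21.871 / 26.907 = 0.813

FS = 0.81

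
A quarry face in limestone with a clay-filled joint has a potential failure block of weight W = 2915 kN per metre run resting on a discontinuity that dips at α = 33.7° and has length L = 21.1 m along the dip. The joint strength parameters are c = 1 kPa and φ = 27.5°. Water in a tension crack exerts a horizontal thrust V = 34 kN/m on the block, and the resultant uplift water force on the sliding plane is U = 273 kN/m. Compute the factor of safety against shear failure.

FS = 0.69

Resolving the block weight along and normal to the plane and applying the Mohr–Coulomb strength on the joint:
N' = W cosα − U − V sinα = 2915·cos33.7° − 273 − 34·sin33.7° = 2133.3 kN/m
Driving force T = W sinα + V cosα = 2915·sin33.7° + 34·cos33.7° = 1645.7 kN/m
Resisting force R = c·L + N'·tanφ = 1·21.1 + 2133.3·tan27.5° = 21.1 + 1110.5 = 1131.6 kN/m
FS = R / T = 1131.6 / 1645.7 = 0.688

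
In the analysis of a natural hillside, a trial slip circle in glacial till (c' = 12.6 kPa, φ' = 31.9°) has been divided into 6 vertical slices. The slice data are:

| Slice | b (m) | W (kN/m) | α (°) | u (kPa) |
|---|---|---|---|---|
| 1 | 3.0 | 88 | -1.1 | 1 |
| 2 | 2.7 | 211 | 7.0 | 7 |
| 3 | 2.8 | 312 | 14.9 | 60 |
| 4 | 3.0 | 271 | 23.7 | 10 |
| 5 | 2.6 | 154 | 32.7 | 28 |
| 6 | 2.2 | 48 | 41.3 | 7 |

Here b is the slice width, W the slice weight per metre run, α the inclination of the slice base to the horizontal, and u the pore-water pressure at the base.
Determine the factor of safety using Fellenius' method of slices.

Ordinary method of slices: FS = Σ[c'·Δl_i + (W_i cosα_i − u_i·Δl_i)·tanφ'] / Σ W_i sinα_i, with Δl_i = b_i / cosα_i.
Slice 1: Δl = 3.0/cos(-1.1°) = 3.001 m; N'_1 = 88·cos(-1.1°) − 1·3.001 = 85.0; c'Δl = 37.81; W sinα = -1.7
Slice 2: Δl = 2.7/cos7.0° = 2.720 m; N'_2 = 211·cos7.0° − 7·2.720 = 190.4; c'Δl = 34.28; W sinα = 25.7
Slice 3: Δl = 2.8/cos14.9° = 2.897 m; N'_3 = 312·cos14.9° − 60·2.897 = 127.7; c'Δl = 36.51; W sinα = 80.2
Slice 4: Δl = 3.0/cos23.7° = 3.276 m; N'_4 = 271·cos23.7° − 10·3.276 = 215.4; c'Δl = 41.28; W sinα = 108.9
Slice 5: Δl = 2.6/cos32.7° = 3.090 m; N'_5 = 154·cos32.7° − 28·3.090 = 43.1; c'Δl = 38.93; W sinα = 83.2
Slice 6: Δl = 2.2/cos41.3° = 2.928 m; N'_6 = 48·cos41.3° − 7·2.928 = 15.6; c'Δl = 36.90; W sinα = 31.7
Σc'Δl = 225.7 kN/m; ΣN' = 677.1 kN/m; ΣW sinα = 328.1 kN/m
Resisting = 225.7 + 677.1·tan31.9° = 225.7 + 421.4 = 647.1 kN/m
FS = 647.1 / 328.1 = 1.973

FS = 1.97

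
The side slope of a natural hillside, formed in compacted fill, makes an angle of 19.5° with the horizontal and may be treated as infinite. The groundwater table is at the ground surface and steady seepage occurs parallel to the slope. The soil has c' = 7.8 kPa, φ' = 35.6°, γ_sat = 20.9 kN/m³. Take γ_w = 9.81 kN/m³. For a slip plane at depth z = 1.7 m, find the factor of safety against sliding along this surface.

FS = 1.77

With seepage parallel to the slope and the water table at the surface, the effective normal stress on the slip plane uses the buoyant unit weight γ' = γ_sat − γ_w while the driving shear stress uses γ_sat:
FS = [c' + γ' z cos²β tanφ'] / [γ_sat z sinβ cosβ]
γ' = 20.9 − 9.81 = 11.09 kN/m³
Numerator = 7.8 + 11.09·1.7·cos²19.5°·tan35.6° = 7.8 + 11.09·1.7·0.8886·0.7159 = 19.793 kPa
Denominator = 20.9·1.7·sin19.5°·cos19.5° = 20.9·1.7·0.3338·0.9426 = 11.180 kPa
FS = 19.793 / 11.180 = 1.770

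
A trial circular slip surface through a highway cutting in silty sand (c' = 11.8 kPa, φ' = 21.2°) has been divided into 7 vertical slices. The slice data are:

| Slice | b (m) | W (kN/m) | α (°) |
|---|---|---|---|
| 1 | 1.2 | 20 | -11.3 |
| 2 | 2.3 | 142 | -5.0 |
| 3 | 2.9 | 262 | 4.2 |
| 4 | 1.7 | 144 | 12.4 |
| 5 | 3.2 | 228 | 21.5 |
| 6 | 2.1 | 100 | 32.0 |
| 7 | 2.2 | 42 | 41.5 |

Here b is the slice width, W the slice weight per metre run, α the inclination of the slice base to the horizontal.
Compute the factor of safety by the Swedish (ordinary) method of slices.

Ordinary method of slices: FS = Σ[c'·Δl_i + (W_i cosα_i)·tanφ'] / Σ W_i sinα_i, with Δl_i = b_i / cosα_i.
Slice 1: Δl = 1.2/cos(-11.3°) = 1.224 m; N'_1 = 20·cos(-11.3°) = 19.6; c'Δl = 14.44; W sinα = -3.9
Slice 2: Δl = 2.3/cos(-5.0°) = 2.309 m; N'_2 = 142·cos(-5.0°) = 141.5; c'Δl = 27.24; W sinα = -12.4
Slice 3: Δl = 2.9/cos4.2° = 2.908 m; N'_3 = 262·cos4.2° = 261.3; c'Δl = 34.31; W sinα = 19.2
Slice 4: Δl = 1.7/cos12.4° = 1.741 m; N'_4 = 144·cos12.4° = 140.6; c'Δl = 20.54; W sinα = 30.9
Slice 5: Δl = 3.2/cos21.5° = 3.439 m; N'_5 = 228·cos21.5° = 212.1; c'Δl = 40.58; W sinα = 83.6
Slice 6: Δl = 2.1/cos32.0° = 2.476 m; N'_6 = 100·cos32.0° = 84.8; c'Δl = 29.22; W sinα = 53.0
Slice 7: Δl = 2.2/cos41.5° = 2.937 m; N'_7 = 42·cos41.5° = 31.5; c'Δl = 34.66; W sinα = 27.8
Σc'Δl = 201.0 kN/m; ΣN' = 891.4 kN/m; ΣW sinα = 198.2 kN/m
Resisting = 201.0 + 891.4·tan21.2° = 201.0 + 345.8 = 546.8 kN/m
FS = 546.8 / 198.2 = 2.759

FS = 2.76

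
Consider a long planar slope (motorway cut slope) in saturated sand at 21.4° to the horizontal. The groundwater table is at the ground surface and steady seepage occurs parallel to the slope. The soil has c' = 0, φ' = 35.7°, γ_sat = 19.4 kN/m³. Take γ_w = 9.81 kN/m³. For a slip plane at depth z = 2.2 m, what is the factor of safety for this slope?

With seepage parallel to the slope and the water table at the surface, the effective normal stress on the slip plane uses the buoyant unit weight γ' = γ_sat − γ_w while the driving shear stress uses γ_sat:
FS = [c' + γ' z cos²β tanφ'] / [γ_sat z sinβ cosβ]
(For c' = 0 this reduces to FS = (γ'/γ_sat)·tanφ'/tanβ.)
γ' = 19.4 − 9.81 = 9.59 kN/m³
Numerator = 0.0 + 9.59·2.2·cos²21.4°·tan35.7° = 0.0 + 9.59·2.2·0.8669·0.7186 = 13.142 kPa
Denominator = 19.4·2.2·sin21.4°·cos21.4° = 19.4·2.2·0.3649·0.9311 = 14.499 kPa
FS = 13.142 / 14.499 = 0.906

FS = 0.91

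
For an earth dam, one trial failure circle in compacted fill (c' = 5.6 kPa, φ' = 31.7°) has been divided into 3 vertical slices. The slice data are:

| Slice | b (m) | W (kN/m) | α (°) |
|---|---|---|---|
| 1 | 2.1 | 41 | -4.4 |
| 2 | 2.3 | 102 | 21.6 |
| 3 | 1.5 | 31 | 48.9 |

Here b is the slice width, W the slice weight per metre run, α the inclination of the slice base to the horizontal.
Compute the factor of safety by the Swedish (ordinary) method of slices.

Ordinary method of slices: FS = Σ[c'·Δl_i + (W_i cosα_i)·tanφ'] / Σ W_i sinα_i, with Δl_i = b_i / cosα_i.
Slice 1: Δl = 2.1/cos(-4.4°) = 2.106 m; N'_1 = 41·cos(-4.4°) = 40.9; c'Δl = 11.79; W sinα = -3.1
Slice 2: Δl = 2.3/cos21.6° = 2.474 m; N'_2 = 102·cos21.6° = 94.8; c'Δl = 13.85; W sinα = 37.5
Slice 3: Δl = 1.5/cos48.9° = 2.282 m; N'_3 = 31·cos48.9° = 20.4; c'Δl = 12.78; W sinα = 23.4
Σc'Δl = 38.4 kN/m; ΣN' = 156.1 kN/m; ΣW sinα = 57.8 kN/m
Resisting = 38.4 + 156.1·tan31.7° = 38.4 + 96.4 = 134.8 kN/m
FS = 134.8 / 57.8 = 2.334

FS = 2.33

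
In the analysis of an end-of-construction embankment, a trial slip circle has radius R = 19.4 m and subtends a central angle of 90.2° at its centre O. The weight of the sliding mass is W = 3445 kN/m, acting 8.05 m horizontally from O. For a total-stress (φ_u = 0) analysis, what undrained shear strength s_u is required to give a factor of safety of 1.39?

FS = s_u·L_a·R / (W·d), so s_u = FS·W·d / (L_a·R).
Arc length L_a = R·θ = 19.4·(90.2°·π/180) = 19.4·1.5743 = 30.54 m
s_u = 1.39·3445·8.05 / (30.54·19.4) = 38547.8 / 592.50 = 65.06 kPa

s_u = 65.1 kPa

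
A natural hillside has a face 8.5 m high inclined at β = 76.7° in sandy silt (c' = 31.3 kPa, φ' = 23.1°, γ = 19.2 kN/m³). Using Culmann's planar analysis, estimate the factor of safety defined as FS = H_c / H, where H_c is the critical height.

FS = 1.69

H_c = (4c'/γ) · sinβ cosφ' / [1 − cos(β − φ')]
    = (4·31.3/19.2) · sin76.7°·cos23.1° / [1 − cos53.6°]
    = 6.521 · 0.8952 / 0.4066 = 14.36 m
FS = H_c / H = 14.36 / 8.5 = 1.689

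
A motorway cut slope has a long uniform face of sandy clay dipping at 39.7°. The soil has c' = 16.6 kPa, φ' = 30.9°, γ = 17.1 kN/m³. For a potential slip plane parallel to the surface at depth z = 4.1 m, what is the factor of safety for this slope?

For an infinite slope with a slip plane parallel to the surface (no pore pressure): FS = [c' + γz cos²β tanφ'] / [γz sinβ cosβ].
γz = 17.1·4.1 = 70.11 kN/m²
Numerator = 16.6 + 70.11·cos²39.7°·tan30.9° = 16.6 + 70.11·0.5920·0.5985 = 41.439 kPa
Denominator = 70.11·sin39.7°·cos39.7° = 70.11·0.6388·0.7694 = 34.457 kPa
FS = 41.439 / 34.457 = 1.203

FS = 1.20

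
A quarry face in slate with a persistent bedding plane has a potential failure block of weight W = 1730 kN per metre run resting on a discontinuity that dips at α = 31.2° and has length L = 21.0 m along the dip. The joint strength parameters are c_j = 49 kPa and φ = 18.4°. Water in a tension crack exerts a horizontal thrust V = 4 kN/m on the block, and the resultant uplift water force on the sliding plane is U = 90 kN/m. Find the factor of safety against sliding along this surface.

Resolving the block weight along and normal to the plane and applying the Mohr–Coulomb strength on the joint:
N' = W cosα − U − V sinα = 1730·cos31.2° − 90 − 4·sin31.2° = 1387.7 kN/m
Driving force T = W sinα + V cosα = 1730·sin31.2° + 4·cos31.2° = 899.6 kN/m
Resisting force R = c_j·L + N'·tanφ = 49·21.0 + 1387.7·tan18.4° = 1029.0 + 461.6 = 1490.6 kN/m
FS = R / T = 1490.6 / 899.6 = 1.657

FS = 1.66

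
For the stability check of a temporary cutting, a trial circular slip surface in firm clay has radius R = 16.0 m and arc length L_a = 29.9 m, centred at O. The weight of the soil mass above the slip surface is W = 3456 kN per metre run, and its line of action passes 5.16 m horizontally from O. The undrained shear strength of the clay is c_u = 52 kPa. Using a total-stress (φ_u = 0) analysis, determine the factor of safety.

FS = 1.39

Taking moments about the centre O, the resisting moment is provided by the undrained shear strength acting along the arc:
M_R = c_u·L_a·R = 52·29.90·16.0 = 24876.8 kN·m/m
M_D = W·d = 3456·5.16 = 17833.0 kN·m/m
FS = M_R / M_D = 24876.8 / 17833.0 = 1.395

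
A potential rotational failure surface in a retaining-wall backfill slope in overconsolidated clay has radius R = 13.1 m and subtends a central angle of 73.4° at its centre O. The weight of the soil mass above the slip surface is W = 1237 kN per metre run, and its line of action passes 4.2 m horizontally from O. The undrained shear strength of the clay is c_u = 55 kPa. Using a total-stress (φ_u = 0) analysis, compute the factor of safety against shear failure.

FS = 2.33

Taking moments about the centre O, the resisting moment is provided by the undrained shear strength acting along the arc:
Arc length L_a = R·θ = 13.1·(73.4°·π/180) = 13.1·1.2811 = 16.78 m
M_R = c_u·L_a·R = 55·16.78·13.1 = 12091.5 kN·m/m
M_D = W·d = 1237·4.2 = 5195.4 kN·m/m
FS = M_R / M_D = 12091.5 / 5195.4 = 2.327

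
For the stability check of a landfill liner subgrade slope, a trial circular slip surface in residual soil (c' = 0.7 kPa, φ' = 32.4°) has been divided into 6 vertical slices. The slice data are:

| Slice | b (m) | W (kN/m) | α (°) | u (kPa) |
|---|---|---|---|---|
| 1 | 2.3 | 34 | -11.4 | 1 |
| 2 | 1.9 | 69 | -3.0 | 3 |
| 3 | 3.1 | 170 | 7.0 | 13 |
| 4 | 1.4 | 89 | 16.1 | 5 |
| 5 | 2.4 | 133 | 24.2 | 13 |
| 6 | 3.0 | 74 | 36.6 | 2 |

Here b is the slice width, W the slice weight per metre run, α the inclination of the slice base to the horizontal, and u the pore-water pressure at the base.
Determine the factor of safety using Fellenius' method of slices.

Ordinary method of slices: FS = Σ[c'·Δl_i + (W_i cosα_i − u_i·Δl_i)·tanφ'] / Σ W_i sinα_i, with Δl_i = b_i / cosα_i.
Slice 1: Δl = 2.3/cos(-11.4°) = 2.346 m; N'_1 = 34·cos(-11.4°) − 1·2.346 = 31.0; c'Δl = 1.64; W sinα = -6.7
Slice 2: Δl = 1.9/cos(-3.0°) = 1.903 m; N'_2 = 69·cos(-3.0°) − 3·1.903 = 63.2; c'Δl = 1.33; W sinα = -3.6
Slice 3: Δl = 3.1/cos7.0° = 3.123 m; N'_3 = 170·cos7.0° − 13·3.123 = 128.1; c'Δl = 2.19; W sinα = 20.7
Slice 4: Δl = 1.4/cos16.1° = 1.457 m; N'_4 = 89·cos16.1° − 5·1.457 = 78.2; c'Δl = 1.02; W sinα = 24.7
Slice 5: Δl = 2.4/cos24.2° = 2.631 m; N'_5 = 133·cos24.2° − 13·2.631 = 87.1; c'Δl = 1.84; W sinα = 54.5
Slice 6: Δl = 3.0/cos36.6° = 3.737 m; N'_6 = 74·cos36.6° − 2·3.737 = 51.9; c'Δl = 2.62; W sinα = 44.1
Σc'Δl = 10.6 kN/m; ΣN' = 439.6 kN/m; ΣW sinα = 133.7 kN/m
Resisting = 10.6 + 439.6·tan32.4° = 10.6 + 279.0 = 289.6 kN/m
FS = 289.6 / 133.7 = 2.166

FS = 2.17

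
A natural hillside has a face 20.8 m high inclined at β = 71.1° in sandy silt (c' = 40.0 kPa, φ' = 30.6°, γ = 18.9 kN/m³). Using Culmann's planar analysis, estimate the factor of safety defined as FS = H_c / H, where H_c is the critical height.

FS = 1.38

H_c = (4c'/γ) · sinβ cosφ' / [1 − cos(β − φ')]
    = (4·40.0/18.9) · sin71.1°·cos30.6° / [1 − cos40.5°]
    = 8.466 · 0.8143 / 0.2396 = 28.77 m
FS = H_c / H = 28.77 / 20.8 = 1.383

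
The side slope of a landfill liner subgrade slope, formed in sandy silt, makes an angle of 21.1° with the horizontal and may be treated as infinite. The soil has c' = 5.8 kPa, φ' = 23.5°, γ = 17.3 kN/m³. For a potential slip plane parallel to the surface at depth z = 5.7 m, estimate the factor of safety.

For an infinite slope with a slip plane parallel to the surface (no pore pressure): FS = [c' + γz cos²β tanφ'] / [γz sinβ cosβ].
γz = 17.3·5.7 = 98.61 kN/m²
Numerator = 5.8 + 98.61·cos²21.1°·tan23.5° = 5.8 + 98.61·0.8704·0.4348 = 43.120 kPa
Denominator = 98.61·sin21.1°·cos21.1° = 98.61·0.3600·0.9330 = 33.119 kPa
FS = 43.120 / 33.119 = 1.302

FS = 1.30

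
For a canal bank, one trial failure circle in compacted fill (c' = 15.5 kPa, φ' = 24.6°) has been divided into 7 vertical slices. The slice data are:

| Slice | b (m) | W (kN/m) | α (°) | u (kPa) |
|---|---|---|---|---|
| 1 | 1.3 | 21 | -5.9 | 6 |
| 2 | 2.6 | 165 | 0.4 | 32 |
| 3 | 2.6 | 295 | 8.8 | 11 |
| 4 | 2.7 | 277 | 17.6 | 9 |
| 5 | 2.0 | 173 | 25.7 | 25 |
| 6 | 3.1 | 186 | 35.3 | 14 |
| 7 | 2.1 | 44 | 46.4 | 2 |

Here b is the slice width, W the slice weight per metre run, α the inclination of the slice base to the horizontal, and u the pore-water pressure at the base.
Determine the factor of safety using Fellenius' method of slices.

FS = 1.93

Ordinary method of slices: FS = Σ[c'·Δl_i + (W_i cosα_i − u_i·Δl_i)·tanφ'] / Σ W_i sinα_i, with Δl_i = b_i / cosα_i.
Slice 1: Δl = 1.3/cos(-5.9°) = 1.307 m; N'_1 = 21·cos(-5.9°) − 6·1.307 = 13.0; c'Δl = 20.26; W sinα = -2.2
Slice 2: Δl = 2.6/cos0.4° = 2.600 m; N'_2 = 165·cos0.4° − 32·2.600 = 81.8; c'Δl = 40.30; W sinα = 1.2
Slice 3: Δl = 2.6/cos8.8° = 2.631 m; N'_3 = 295·cos8.8° − 11·2.631 = 262.6; c'Δl = 40.78; W sinα = 45.1
Slice 4: Δl = 2.7/cos17.6° = 2.833 m; N'_4 = 277·cos17.6° − 9·2.833 = 238.5; c'Δl = 43.91; W sinα = 83.8
Slice 5: Δl = 2.0/cos25.7° = 2.220 m; N'_5 = 173·cos25.7° − 25·2.220 = 100.4; c'Δl = 34.40; W sinα = 75.0
Slice 6: Δl = 3.1/cos35.3° = 3.798 m; N'_6 = 186·cos35.3° − 14·3.798 = 98.6; c'Δl = 58.87; W sinα = 107.5
Slice 7: Δl = 2.1/cos46.4° = 3.045 m; N'_7 = 44·cos46.4° − 2·3.045 = 24.3; c'Δl = 47.20; W sinα = 31.9
Σc'Δl = 285.7 kN/m; ΣN' = 819.2 kN/m; ΣW sinα = 342.2 kN/m
Resisting = 285.7 + 819.2·tan24.6° = 285.7 + 375.1 = 660.8 kN/m
FS = 660.8 / 342.2 = 1.931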